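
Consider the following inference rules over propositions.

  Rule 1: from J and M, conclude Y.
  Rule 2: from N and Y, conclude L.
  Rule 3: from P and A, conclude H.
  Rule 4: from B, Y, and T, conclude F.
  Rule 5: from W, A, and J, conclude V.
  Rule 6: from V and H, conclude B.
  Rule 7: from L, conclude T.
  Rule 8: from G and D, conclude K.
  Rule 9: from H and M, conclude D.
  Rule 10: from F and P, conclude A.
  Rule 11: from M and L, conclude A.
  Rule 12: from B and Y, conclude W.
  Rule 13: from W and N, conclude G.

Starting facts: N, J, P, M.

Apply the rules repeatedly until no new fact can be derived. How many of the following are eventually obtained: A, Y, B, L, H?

J and M hold, so Y follows (Rule 1).
From N and Y, Rule 2 gives L.
M and L hold, so A follows (Rule 11).
From P and A, Rule 3 gives H.
A: reached.
Y: reached.
B would need V and H (Rule 6), but V is never established.
L: reached.
H: reached.
Reached: A, Y, L, and H — 4 of the 5.

4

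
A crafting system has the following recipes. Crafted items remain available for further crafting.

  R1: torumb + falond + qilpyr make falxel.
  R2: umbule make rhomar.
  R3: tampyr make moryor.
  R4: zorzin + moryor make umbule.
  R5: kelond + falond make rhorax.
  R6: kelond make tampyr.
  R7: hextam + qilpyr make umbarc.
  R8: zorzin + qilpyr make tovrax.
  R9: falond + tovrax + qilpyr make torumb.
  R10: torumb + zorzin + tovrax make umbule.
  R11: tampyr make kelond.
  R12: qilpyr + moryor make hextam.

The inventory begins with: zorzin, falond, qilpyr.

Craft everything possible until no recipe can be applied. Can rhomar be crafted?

Yes

Using R8, zorzin and qilpyr make tovrax.
Using R9, falond, tovrax, and qilpyr make torumb.
torumb + zorzin + tovrax → umbule (R10).
umbule → rhomar (R2).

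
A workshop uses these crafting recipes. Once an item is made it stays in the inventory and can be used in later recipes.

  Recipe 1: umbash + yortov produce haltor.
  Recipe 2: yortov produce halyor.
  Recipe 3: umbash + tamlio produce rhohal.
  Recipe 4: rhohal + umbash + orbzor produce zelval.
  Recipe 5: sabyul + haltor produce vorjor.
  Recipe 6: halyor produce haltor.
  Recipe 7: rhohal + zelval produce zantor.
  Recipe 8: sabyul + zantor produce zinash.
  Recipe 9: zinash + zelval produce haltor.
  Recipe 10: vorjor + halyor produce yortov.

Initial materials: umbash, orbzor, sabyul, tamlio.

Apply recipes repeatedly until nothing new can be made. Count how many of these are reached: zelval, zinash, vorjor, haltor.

4

Using Recipe 3, umbash and tamlio make rhohal.
Using Recipe 4, rhohal, umbash, and orbzor make zelval.
rhohal + zelval → zantor (Recipe 7).
Using Recipe 8, sabyul and zantor make zinash.
zinash + zelval → haltor (Recipe 9).
Using Recipe 5, sabyul and haltor make vorjor.
zelval: reached.
zinash: reached.
vorjor: reached.
haltor: reached.
All 4 are reached.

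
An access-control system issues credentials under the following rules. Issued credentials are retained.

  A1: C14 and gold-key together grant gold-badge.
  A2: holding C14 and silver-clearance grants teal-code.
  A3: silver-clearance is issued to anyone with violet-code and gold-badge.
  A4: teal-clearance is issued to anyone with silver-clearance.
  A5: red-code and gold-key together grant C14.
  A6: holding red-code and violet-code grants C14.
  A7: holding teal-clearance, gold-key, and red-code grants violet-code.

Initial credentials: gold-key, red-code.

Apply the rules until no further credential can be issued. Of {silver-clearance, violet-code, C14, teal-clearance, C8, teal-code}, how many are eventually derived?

1

Holding red-code and gold-key grants C14 (A5).
silver-clearance would need violet-code and gold-badge (A3), but violet-code is never granted.
violet-code would need teal-clearance, gold-key, and red-code (A7), but teal-clearance is never granted.
C14: reached.
teal-clearance would need silver-clearance (A4), but silver-clearance is never granted.
No rule produces C8, and it is not given.
teal-code would need C14 and silver-clearance (A2), but silver-clearance is never granted.
Reached: C14 — 1 of the 6.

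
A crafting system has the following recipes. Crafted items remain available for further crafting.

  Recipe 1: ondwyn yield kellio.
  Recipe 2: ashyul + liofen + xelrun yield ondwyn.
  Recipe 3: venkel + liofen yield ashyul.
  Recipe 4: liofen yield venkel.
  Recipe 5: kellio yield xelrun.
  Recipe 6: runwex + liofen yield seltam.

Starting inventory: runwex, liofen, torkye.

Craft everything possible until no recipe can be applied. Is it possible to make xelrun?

xelrun would need kellio (Recipe 5), but kellio is never obtained.

No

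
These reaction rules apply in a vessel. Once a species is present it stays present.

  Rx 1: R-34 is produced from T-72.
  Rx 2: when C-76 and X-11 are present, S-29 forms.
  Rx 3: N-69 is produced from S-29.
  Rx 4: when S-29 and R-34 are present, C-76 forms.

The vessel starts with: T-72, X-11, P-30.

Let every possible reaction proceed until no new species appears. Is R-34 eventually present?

Yes

T-72 present → R-34 forms (Rx 1).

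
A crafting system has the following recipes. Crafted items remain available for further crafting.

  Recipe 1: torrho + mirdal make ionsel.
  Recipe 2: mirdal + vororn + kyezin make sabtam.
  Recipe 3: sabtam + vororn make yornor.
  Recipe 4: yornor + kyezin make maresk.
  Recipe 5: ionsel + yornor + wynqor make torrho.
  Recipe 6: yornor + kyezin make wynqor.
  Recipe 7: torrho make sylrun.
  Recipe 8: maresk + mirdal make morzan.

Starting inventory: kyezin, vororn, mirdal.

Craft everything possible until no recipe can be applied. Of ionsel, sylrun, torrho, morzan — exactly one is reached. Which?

morzan

mirdal + vororn + kyezin → sabtam (Recipe 2).
sabtam + vororn → yornor (Recipe 3).
Using Recipe 4, yornor and kyezin make maresk.
Using Recipe 8, maresk and mirdal make morzan.
ionsel would need torrho and mirdal (Recipe 1), but torrho is never obtained. sylrun would need torrho (Recipe 7), but torrho is never obtained. torrho would need ionsel, yornor, and wynqor (Recipe 5), but ionsel is never obtained.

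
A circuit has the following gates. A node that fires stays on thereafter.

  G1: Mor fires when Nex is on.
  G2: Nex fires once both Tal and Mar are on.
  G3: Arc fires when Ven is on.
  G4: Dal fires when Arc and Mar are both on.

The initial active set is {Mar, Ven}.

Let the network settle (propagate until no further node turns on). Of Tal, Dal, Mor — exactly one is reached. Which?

Dal

Ven is on, so Arc fires (G3).
Arc and Mar are on, so Dal fires (G4).
No rule produces Tal, and it is not given. Mor would need Nex (G1), but Nex never turns on.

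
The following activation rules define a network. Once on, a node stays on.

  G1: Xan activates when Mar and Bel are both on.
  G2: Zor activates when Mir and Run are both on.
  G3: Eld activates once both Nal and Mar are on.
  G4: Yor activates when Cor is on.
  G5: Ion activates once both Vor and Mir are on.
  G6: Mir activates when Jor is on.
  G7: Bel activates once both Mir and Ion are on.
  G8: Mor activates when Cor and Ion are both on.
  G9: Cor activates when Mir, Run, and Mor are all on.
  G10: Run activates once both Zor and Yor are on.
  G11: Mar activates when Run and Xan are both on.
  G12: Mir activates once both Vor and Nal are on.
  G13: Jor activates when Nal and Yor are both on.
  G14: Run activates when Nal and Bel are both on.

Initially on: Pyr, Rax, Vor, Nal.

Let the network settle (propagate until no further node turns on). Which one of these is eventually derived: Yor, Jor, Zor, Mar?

Zor

Vor and Nal are on, so Mir activates (G12).
G5: Vor and Mir on → Ion on.
G7: Mir and Ion on → Bel on.
Nal and Bel are on, so Run activates (G14).
Mir and Run are on, so Zor activates (G2).
Jor would need Nal and Yor (G13), but Yor never turns on. Yor would need Cor (G4), but Cor never turns on. Mar would need Run and Xan (G11), but Xan never turns on.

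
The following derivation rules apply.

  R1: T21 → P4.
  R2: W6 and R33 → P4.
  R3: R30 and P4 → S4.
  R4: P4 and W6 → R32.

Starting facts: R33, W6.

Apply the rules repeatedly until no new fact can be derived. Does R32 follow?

From W6 and R33, R2 gives P4.
P4 and W6 hold, so R32 follows (R4).

Yes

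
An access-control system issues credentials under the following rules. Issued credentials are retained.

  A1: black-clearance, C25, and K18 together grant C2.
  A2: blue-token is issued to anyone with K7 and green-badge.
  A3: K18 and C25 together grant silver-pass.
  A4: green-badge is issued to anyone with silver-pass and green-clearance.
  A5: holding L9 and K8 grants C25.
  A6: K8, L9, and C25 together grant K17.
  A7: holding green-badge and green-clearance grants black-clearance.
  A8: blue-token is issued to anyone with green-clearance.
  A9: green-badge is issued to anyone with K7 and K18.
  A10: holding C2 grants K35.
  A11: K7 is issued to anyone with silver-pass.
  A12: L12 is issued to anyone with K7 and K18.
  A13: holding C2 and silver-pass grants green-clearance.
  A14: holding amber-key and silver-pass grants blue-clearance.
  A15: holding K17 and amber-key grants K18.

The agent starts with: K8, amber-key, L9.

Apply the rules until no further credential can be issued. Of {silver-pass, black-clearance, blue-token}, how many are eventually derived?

Holding L9 and K8 grants C25 (A5).
Holding K8, L9, and C25 grants K17 (A6).
Holding K17 and amber-key grants K18 (A15).
Holding K18 and C25 grants silver-pass (A3).
Holding silver-pass grants K7 (A11).
Holding K7 and K18 grants green-badge (A9).
Holding K7 and green-badge grants blue-token (A2).
silver-pass: reached.
black-clearance would need green-badge and green-clearance (A7), but green-clearance is never granted.
blue-token: reached.
Reached: silver-pass and blue-token — 2 of the 3.

2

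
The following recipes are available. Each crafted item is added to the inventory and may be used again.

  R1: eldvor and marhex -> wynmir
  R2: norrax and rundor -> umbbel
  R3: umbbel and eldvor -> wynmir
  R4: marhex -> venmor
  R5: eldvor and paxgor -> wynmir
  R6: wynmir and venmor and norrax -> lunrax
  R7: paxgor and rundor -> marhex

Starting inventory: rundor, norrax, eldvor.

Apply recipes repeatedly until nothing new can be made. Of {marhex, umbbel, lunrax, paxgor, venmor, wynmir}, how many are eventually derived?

Using R2, norrax and rundor make umbbel.
Using R3, umbbel and eldvor make wynmir.
marhex would need paxgor and rundor (R7), but paxgor is never obtained.
umbbel: reached.
lunrax would need wynmir, venmor, and norrax (R6), but venmor is never obtained.
No rule produces paxgor, and it is not given.
venmor would need marhex (R4), but marhex is never obtained.
wynmir: reached.
Reached: umbbel and wynmir — 2 of the 6.

2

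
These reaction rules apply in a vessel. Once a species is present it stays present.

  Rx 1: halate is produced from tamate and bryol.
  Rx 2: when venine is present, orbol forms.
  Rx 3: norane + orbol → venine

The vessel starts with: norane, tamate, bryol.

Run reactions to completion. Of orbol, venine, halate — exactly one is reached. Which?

tamate and bryol present → halate forms (Rx 1).
orbol would need venine (Rx 2), but venine never forms. venine would need norane and orbol (Rx 3), but orbol never forms.

halate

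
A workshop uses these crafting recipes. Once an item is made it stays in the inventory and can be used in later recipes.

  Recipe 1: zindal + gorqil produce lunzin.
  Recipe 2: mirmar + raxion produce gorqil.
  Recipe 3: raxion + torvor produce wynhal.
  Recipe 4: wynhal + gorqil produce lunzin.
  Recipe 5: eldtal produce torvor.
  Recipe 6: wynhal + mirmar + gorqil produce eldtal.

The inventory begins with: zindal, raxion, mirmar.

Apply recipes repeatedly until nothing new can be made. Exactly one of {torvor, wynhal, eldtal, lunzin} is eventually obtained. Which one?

lunzin

mirmar + raxion → gorqil (Recipe 2).
Using Recipe 1, zindal and gorqil make lunzin.
torvor would need eldtal (Recipe 5), but eldtal is never obtained. eldtal would need wynhal, mirmar, and gorqil (Recipe 6), but wynhal is never obtained. wynhal would need raxion and torvor (Recipe 3), but torvor is never obtained.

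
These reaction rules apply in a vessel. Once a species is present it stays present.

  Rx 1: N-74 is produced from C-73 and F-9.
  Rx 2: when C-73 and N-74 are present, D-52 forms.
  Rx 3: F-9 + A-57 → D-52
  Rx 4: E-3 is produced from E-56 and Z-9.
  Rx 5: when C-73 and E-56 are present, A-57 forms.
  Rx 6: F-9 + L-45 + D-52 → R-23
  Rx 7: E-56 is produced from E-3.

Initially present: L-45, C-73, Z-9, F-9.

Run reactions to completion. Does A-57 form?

No

A-57 would need C-73 and E-56 (Rx 5), but E-56 never forms.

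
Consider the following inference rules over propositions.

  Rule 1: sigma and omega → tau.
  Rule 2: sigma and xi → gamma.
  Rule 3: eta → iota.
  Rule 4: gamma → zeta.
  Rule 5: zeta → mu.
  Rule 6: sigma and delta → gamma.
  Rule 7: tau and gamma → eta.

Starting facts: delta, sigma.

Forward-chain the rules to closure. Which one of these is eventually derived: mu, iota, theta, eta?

From sigma and delta, Rule 6 gives gamma.
From gamma, Rule 4 gives zeta.
From zeta, Rule 5 gives mu.
eta would need tau and gamma (Rule 7), but tau is never established. No rule produces theta, and it is not given. iota would need eta (Rule 3), but eta is never established.

mu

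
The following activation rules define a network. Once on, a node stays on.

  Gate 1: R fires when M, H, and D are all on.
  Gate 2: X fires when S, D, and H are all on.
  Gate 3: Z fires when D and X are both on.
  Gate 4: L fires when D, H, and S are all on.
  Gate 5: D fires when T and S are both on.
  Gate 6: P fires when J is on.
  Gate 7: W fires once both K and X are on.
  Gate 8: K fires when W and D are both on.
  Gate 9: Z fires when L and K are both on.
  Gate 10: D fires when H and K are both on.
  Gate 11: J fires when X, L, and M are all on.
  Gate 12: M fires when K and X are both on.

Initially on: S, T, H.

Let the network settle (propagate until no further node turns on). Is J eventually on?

No

J would need X, L, and M (Gate 11), but M never turns on.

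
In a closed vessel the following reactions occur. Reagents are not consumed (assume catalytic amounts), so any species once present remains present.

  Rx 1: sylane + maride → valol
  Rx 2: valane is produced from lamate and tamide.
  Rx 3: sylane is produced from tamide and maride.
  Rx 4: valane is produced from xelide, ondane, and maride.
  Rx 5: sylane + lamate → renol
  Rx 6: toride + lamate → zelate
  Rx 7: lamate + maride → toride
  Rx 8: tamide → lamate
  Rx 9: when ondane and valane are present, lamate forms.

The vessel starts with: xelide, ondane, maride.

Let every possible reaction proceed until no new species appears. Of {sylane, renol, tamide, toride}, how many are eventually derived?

xelide, ondane, and maride present → valane forms (Rx 4).
ondane and valane present → lamate forms (Rx 9).
lamate and maride present → toride forms (Rx 7).
sylane would need tamide and maride (Rx 3), but tamide never forms.
renol would need sylane and lamate (Rx 5), but sylane never forms.
No rule produces tamide, and it is not given.
toride: reached.
Reached: toride — 1 of the 4.

1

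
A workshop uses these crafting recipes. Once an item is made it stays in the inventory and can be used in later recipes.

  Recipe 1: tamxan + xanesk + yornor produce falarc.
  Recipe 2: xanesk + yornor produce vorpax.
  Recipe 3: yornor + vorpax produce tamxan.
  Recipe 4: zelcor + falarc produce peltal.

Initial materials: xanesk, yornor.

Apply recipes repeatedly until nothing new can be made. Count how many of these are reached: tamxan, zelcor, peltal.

xanesk + yornor → vorpax (Recipe 2).
yornor + vorpax → tamxan (Recipe 3).
tamxan: reached.
No rule produces zelcor, and it is not given.
peltal would need zelcor and falarc (Recipe 4), but zelcor is never obtained.
Reached: tamxan — 1 of the 3.

1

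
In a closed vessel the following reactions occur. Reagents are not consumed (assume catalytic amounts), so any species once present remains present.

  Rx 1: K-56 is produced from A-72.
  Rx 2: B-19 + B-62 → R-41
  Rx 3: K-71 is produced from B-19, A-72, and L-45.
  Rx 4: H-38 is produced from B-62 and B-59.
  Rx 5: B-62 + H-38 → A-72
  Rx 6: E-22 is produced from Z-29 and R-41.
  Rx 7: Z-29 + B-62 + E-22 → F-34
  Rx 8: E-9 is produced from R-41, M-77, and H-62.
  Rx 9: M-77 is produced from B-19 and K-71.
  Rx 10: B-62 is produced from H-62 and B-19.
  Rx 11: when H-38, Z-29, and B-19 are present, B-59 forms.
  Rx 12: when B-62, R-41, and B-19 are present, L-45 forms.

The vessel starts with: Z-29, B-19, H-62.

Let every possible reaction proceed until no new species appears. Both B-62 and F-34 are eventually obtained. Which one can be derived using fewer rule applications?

B-62: H-62 and B-19 present → B-62 forms (Rx 10). [1 rule application]
F-34: H-62 and B-19 present → B-62 forms (Rx 10). B-19 and B-62 present → R-41 forms (Rx 2). Z-29 and R-41 present → E-22 forms (Rx 6). Z-29, B-62, and E-22 present → F-34 forms (Rx 7). [4 rule applications]
B-62 needs fewer.

B-62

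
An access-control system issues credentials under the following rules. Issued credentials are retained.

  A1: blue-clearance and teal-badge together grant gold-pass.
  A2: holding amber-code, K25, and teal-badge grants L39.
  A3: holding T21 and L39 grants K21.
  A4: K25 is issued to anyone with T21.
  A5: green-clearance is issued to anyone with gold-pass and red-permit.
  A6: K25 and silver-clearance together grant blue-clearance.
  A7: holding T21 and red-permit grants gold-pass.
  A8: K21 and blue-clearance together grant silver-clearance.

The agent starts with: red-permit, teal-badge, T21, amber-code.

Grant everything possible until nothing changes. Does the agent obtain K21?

Yes

Holding T21 grants K25 (A4).
Holding amber-code, K25, and teal-badge grants L39 (A2).
Holding T21 and L39 grants K21 (A3).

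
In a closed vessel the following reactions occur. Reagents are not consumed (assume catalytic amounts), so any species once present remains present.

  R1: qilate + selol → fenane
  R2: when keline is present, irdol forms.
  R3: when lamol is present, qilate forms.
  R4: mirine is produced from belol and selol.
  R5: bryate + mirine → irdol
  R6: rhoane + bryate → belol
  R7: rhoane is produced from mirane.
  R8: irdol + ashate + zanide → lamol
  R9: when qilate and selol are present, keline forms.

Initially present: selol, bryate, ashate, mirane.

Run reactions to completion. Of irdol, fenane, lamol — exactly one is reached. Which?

irdol

mirane present → rhoane forms (R7).
rhoane and bryate present → belol forms (R6).
belol and selol present → mirine forms (R4).
bryate and mirine present → irdol forms (R5).
fenane would need qilate and selol (R1), but qilate never forms. lamol would need irdol, ashate, and zanide (R8), but zanide never forms.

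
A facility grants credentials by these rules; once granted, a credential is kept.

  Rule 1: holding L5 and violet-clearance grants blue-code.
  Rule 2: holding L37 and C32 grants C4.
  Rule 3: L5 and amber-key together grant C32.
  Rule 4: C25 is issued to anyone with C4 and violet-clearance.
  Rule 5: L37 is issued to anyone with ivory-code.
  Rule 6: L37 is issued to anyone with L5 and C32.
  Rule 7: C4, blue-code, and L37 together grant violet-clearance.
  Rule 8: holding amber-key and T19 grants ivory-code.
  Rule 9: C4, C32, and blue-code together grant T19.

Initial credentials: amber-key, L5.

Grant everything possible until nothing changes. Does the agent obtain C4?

Yes

Holding L5 and amber-key grants C32 (Rule 3).
Holding L5 and C32 grants L37 (Rule 6).
Holding L37 and C32 grants C4 (Rule 2).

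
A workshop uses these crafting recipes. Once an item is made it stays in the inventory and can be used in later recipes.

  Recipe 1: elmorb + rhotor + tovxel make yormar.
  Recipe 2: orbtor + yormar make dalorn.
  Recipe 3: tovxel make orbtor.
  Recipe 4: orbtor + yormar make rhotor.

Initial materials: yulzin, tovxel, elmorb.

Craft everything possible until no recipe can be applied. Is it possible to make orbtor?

Yes

Using Recipe 3, tovxel makes orbtor.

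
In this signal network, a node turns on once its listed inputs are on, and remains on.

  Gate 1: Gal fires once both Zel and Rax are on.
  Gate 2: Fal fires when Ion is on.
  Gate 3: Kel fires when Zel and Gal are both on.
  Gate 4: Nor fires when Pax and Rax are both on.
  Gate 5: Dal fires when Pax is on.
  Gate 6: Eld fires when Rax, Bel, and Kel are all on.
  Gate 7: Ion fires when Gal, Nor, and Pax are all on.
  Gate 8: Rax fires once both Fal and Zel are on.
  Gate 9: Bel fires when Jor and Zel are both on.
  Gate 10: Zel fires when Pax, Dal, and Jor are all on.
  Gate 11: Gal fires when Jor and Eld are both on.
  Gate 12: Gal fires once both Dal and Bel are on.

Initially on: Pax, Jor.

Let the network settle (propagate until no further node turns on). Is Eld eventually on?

Eld would need Rax, Bel, and Kel (Gate 6), but Rax never turns on.

No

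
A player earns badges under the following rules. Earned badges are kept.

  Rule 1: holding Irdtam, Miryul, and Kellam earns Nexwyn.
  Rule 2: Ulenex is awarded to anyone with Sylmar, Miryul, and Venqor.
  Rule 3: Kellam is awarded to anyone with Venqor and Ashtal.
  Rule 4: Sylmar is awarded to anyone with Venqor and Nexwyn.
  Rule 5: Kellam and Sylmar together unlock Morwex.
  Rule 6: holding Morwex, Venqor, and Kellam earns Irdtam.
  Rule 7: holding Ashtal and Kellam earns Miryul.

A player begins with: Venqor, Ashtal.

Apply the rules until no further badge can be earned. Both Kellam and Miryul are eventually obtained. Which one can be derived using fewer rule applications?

Kellam: With Venqor and Ashtal, Kellam is earned (Rule 3). [1 rule application]
Miryul: With Venqor and Ashtal, Kellam is earned (Rule 3). With Ashtal and Kellam, Miryul is earned (Rule 7). [2 rule applications]
Kellam needs fewer.

Kellam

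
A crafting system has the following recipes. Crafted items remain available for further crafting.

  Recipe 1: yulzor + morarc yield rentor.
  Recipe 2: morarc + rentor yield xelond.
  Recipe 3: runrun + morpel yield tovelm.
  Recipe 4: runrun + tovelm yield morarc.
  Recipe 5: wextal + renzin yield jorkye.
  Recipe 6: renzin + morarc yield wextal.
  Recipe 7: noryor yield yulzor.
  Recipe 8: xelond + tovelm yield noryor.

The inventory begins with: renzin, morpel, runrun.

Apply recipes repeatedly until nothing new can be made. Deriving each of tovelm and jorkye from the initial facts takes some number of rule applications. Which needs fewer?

tovelm: Using Recipe 3, runrun and morpel make tovelm. [1 rule application]
jorkye: runrun + morpel → tovelm (Recipe 3). Using Recipe 4, runrun and tovelm make morarc. Using Recipe 6, renzin and morarc make wextal. Using Recipe 5, wextal and renzin make jorkye. [4 rule applications]
tovelm needs fewer.

tovelm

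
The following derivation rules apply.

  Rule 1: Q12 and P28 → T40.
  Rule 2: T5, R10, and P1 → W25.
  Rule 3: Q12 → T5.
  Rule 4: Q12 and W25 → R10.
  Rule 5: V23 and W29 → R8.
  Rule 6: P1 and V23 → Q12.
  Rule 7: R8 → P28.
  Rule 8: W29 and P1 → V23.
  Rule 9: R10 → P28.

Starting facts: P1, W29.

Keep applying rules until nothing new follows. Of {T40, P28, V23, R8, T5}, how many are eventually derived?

From W29 and P1, Rule 8 gives V23.
From P1 and V23, Rule 6 gives Q12.
V23 and W29 hold, so R8 follows (Rule 5).
R8 holds, so P28 follows (Rule 7).
From Q12, Rule 3 gives T5.
Q12 and P28 hold, so T40 follows (Rule 1).
T40: reached.
P28: reached.
V23: reached.
R8: reached.
T5: reached.
All 5 are reached.

5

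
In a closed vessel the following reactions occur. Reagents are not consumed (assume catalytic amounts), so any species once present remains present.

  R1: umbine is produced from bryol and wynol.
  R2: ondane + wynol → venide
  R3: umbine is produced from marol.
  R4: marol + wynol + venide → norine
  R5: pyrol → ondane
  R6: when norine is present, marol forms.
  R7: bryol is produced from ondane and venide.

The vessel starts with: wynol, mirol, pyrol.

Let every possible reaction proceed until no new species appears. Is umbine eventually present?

pyrol present → ondane forms (R5).
ondane and wynol present → venide forms (R2).
ondane and venide present → bryol forms (R7).
bryol and wynol present → umbine forms (R1).

Yes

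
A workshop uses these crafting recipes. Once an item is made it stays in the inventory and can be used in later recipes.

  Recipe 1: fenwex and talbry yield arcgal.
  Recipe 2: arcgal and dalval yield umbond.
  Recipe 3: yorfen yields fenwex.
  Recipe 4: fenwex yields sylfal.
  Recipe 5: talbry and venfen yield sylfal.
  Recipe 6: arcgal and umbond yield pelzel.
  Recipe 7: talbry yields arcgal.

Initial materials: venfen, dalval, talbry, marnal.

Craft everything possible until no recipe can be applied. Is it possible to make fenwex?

fenwex would need yorfen (Recipe 3), but yorfen is never obtained.

No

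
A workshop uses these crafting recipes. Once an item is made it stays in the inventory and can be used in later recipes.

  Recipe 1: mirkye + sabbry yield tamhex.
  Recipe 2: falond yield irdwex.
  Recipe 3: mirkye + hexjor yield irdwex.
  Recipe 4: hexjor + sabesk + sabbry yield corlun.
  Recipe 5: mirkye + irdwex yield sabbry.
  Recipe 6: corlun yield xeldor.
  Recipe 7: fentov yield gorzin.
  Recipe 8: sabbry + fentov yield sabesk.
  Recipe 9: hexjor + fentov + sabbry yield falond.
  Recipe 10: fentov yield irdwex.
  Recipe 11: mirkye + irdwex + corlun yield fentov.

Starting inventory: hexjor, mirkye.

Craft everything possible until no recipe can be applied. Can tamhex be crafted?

Yes

mirkye + hexjor → irdwex (Recipe 3).
mirkye + irdwex → sabbry (Recipe 5).
mirkye + sabbry → tamhex (Recipe 1).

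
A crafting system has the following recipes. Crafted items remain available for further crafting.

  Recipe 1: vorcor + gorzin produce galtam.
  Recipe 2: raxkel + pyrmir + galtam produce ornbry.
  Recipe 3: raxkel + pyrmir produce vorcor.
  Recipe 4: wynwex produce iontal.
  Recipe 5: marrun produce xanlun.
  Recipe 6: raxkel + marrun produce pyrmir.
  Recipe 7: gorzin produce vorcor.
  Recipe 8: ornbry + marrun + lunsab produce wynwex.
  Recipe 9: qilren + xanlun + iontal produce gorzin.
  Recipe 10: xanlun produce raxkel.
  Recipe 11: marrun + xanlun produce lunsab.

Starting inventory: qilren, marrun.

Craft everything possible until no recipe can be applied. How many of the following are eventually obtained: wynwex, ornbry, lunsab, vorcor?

marrun → xanlun (Recipe 5).
marrun + xanlun → lunsab (Recipe 11).
xanlun → raxkel (Recipe 10).
Using Recipe 6, raxkel and marrun make pyrmir.
raxkel + pyrmir → vorcor (Recipe 3).
wynwex would need ornbry, marrun, and lunsab (Recipe 8), but ornbry is never obtained.
ornbry would need raxkel, pyrmir, and galtam (Recipe 2), but galtam is never obtained.
lunsab: reached.
vorcor: reached.
Reached: lunsab and vorcor — 2 of the 4.

2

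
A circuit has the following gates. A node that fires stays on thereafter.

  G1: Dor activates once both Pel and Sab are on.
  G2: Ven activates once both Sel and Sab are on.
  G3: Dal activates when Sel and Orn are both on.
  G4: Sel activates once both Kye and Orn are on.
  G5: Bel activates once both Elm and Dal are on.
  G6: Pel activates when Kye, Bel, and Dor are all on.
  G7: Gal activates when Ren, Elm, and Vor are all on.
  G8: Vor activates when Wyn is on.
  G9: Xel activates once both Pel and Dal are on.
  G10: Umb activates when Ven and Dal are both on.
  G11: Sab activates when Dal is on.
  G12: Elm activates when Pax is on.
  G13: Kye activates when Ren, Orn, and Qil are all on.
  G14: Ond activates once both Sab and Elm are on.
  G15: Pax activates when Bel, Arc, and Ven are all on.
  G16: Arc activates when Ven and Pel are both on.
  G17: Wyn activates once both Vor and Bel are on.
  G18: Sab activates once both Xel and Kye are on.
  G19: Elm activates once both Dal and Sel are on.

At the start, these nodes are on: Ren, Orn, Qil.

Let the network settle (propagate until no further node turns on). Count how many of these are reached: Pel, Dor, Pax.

0

Pel would need Kye, Bel, and Dor (G6), but Dor never turns on.
Dor would need Pel and Sab (G1), but Pel never turns on.
Pax would need Bel, Arc, and Ven (G15), but Arc never turns on.
None of the 3 are reached.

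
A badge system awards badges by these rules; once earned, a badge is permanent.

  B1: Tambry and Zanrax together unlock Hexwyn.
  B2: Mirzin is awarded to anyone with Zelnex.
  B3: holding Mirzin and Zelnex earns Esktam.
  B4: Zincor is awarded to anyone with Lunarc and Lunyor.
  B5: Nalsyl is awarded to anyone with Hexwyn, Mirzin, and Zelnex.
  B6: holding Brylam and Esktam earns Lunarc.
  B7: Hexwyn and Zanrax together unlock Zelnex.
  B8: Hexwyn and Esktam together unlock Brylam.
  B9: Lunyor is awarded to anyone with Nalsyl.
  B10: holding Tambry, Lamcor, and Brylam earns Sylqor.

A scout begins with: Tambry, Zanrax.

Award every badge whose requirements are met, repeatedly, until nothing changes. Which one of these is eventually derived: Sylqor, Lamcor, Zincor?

With Tambry and Zanrax, Hexwyn is earned (B1).
With Hexwyn and Zanrax, Zelnex is earned (B7).
With Zelnex, Mirzin is earned (B2).
With Mirzin and Zelnex, Esktam is earned (B3).
With Hexwyn, Mirzin, and Zelnex, Nalsyl is earned (B5).
With Hexwyn and Esktam, Brylam is earned (B8).
With Nalsyl, Lunyor is earned (B9).
With Brylam and Esktam, Lunarc is earned (B6).
With Lunarc and Lunyor, Zincor is earned (B4).
No rule produces Lamcor, and it is not given. Sylqor would need Tambry, Lamcor, and Brylam (B10), but Lamcor is never earned.

Zincor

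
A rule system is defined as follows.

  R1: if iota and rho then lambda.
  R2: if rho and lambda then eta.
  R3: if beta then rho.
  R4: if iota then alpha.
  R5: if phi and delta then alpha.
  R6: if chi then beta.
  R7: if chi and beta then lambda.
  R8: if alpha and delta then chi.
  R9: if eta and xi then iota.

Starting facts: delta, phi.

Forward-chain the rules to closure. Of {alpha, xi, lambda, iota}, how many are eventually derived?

phi and delta hold, so alpha follows (R5).
From alpha and delta, R8 gives chi.
From chi, R6 gives beta.
chi and beta hold, so lambda follows (R7).
alpha: reached.
No rule produces xi, and it is not given.
lambda: reached.
iota would need eta and xi (R9), but xi is never established.
Reached: alpha and lambda — 2 of the 4.

2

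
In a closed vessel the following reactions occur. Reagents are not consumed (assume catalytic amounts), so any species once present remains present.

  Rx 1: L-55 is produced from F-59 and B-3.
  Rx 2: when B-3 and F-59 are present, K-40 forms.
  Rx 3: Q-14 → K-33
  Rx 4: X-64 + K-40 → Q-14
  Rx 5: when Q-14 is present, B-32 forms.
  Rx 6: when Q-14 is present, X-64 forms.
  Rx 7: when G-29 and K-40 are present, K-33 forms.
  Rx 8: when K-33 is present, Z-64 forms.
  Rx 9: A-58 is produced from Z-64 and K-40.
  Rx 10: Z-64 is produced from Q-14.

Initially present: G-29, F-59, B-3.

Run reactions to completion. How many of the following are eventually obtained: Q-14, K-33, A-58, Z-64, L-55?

4

B-3 and F-59 present → K-40 forms (Rx 2).
F-59 and B-3 present → L-55 forms (Rx 1).
G-29 and K-40 present → K-33 forms (Rx 7).
K-33 present → Z-64 forms (Rx 8).
Z-64 and K-40 present → A-58 forms (Rx 9).
Q-14 would need X-64 and K-40 (Rx 4), but X-64 never forms.
K-33: reached.
A-58: reached.
Z-64: reached.
L-55: reached.
Reached: K-33, A-58, Z-64, and L-55 — 4 of the 5.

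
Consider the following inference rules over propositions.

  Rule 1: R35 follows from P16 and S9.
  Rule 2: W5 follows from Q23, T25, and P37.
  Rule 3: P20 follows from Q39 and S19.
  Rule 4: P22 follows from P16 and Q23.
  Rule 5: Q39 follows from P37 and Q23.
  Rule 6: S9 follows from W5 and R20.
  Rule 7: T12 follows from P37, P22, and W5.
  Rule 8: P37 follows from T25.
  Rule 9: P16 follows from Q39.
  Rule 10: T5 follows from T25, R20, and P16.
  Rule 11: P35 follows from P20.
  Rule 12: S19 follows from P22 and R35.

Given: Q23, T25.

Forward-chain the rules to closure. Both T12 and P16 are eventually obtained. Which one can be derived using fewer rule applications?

P16: T25 holds, so P37 follows (Rule 8). P37 and Q23 hold, so Q39 follows (Rule 5). From Q39, Rule 9 gives P16. [3 rule applications]
T12: From T25, Rule 8 gives P37. Q23, T25, and P37 hold, so W5 follows (Rule 2). P37 and Q23 hold, so Q39 follows (Rule 5). Q39 holds, so P16 follows (Rule 9). From P16 and Q23, Rule 4 gives P22. P37, P22, and W5 hold, so T12 follows (Rule 7). [6 rule applications]
P16 needs fewer.

P16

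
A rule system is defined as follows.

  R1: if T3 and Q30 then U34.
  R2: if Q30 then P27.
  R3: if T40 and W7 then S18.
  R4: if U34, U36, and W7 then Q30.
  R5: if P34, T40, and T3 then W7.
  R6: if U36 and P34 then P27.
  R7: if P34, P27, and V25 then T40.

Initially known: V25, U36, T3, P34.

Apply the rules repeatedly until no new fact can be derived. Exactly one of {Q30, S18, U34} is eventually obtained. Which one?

S18

U36 and P34 hold, so P27 follows (R6).
From P34, P27, and V25, R7 gives T40.
From P34, T40, and T3, R5 gives W7.
T40 and W7 hold, so S18 follows (R3).
Q30 would need U34, U36, and W7 (R4), but U34 is never established. U34 would need T3 and Q30 (R1), but Q30 is never established.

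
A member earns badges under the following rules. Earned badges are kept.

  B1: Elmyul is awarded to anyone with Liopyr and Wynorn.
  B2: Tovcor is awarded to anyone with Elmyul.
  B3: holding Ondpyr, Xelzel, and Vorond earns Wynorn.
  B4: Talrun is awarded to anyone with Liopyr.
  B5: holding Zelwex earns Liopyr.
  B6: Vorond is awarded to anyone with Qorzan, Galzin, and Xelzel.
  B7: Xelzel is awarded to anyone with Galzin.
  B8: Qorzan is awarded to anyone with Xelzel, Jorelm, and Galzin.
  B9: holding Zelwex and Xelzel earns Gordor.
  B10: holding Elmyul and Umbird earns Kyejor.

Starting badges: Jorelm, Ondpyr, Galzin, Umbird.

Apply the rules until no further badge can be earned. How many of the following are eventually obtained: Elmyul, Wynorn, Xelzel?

2

With Galzin, Xelzel is earned (B7).
With Xelzel, Jorelm, and Galzin, Qorzan is earned (B8).
With Qorzan, Galzin, and Xelzel, Vorond is earned (B6).
With Ondpyr, Xelzel, and Vorond, Wynorn is earned (B3).
Elmyul would need Liopyr and Wynorn (B1), but Liopyr is never earned.
Wynorn: reached.
Xelzel: reached.
Reached: Wynorn and Xelzel — 2 of the 3.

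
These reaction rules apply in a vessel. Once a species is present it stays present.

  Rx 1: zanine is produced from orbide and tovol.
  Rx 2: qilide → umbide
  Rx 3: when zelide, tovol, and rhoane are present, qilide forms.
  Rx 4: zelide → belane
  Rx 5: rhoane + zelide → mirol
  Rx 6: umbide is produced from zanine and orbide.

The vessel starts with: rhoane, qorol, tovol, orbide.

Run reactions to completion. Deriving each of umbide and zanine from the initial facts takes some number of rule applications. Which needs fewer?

zanine

zanine: orbide and tovol present → zanine forms (Rx 1). [1 rule application]
umbide: orbide and tovol present → zanine forms (Rx 1). zanine and orbide present → umbide forms (Rx 6). [2 rule applications]
zanine needs fewer.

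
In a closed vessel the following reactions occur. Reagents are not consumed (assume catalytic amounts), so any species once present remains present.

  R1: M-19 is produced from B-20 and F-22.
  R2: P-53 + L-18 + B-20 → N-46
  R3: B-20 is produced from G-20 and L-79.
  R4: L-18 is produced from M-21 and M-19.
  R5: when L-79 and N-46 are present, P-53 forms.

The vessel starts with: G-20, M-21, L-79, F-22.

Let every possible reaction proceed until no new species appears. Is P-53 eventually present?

No

P-53 would need L-79 and N-46 (R5), but N-46 never forms.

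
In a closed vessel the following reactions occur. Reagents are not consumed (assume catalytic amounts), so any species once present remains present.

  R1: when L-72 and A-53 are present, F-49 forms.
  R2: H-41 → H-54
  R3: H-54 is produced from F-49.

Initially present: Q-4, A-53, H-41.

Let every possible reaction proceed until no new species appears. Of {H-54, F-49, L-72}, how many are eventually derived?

1

H-41 present → H-54 forms (R2).
H-54: reached.
F-49 would need L-72 and A-53 (R1), but L-72 never forms.
No rule produces L-72, and it is not given.
Reached: H-54 — 1 of the 3.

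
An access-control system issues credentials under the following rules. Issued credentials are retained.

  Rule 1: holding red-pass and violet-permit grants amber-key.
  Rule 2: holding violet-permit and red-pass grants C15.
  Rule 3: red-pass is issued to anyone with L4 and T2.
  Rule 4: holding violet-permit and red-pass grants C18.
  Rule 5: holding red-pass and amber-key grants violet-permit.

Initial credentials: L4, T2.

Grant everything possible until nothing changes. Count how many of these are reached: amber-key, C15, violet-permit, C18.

0

amber-key would need red-pass and violet-permit (Rule 1), but violet-permit is never granted.
C15 would need violet-permit and red-pass (Rule 2), but violet-permit is never granted.
violet-permit would need red-pass and amber-key (Rule 5), but amber-key is never granted.
C18 would need violet-permit and red-pass (Rule 4), but violet-permit is never granted.
None of the 4 are reached.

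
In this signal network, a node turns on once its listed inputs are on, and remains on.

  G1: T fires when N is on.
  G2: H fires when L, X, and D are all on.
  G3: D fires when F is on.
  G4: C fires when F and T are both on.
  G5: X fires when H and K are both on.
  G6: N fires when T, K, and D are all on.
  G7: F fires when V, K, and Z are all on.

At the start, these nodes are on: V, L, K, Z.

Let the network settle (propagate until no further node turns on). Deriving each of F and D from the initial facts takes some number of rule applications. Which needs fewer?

F

F: V, K, and Z are on, so F fires (G7). [1 rule application]
D: G7: V, K, and Z on → F on. F is on, so D fires (G3). [2 rule applications]
F needs fewer.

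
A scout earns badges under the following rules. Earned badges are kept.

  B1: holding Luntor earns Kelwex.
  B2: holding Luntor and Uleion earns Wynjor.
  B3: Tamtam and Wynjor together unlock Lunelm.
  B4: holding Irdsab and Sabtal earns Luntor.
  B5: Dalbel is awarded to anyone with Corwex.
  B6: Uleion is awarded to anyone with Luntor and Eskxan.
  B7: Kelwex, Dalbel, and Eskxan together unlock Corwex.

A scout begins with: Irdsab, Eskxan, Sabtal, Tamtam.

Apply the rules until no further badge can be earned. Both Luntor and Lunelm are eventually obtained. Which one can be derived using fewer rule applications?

Luntor: With Irdsab and Sabtal, Luntor is earned (B4). [1 rule application]
Lunelm: With Irdsab and Sabtal, Luntor is earned (B4). With Luntor and Eskxan, Uleion is earned (B6). With Luntor and Uleion, Wynjor is earned (B2). With Tamtam and Wynjor, Lunelm is earned (B3). [4 rule applications]
Luntor needs fewer.

Luntor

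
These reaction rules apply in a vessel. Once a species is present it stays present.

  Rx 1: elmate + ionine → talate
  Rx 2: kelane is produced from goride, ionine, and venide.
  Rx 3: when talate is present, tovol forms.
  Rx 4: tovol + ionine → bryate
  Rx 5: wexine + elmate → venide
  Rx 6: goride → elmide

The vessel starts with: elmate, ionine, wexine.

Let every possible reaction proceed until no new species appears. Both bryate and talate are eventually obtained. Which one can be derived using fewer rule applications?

talate

talate: elmate and ionine present → talate forms (Rx 1). [1 rule application]
bryate: elmate and ionine present → talate forms (Rx 1). talate present → tovol forms (Rx 3). tovol and ionine present → bryate forms (Rx 4). [3 rule applications]
talate needs fewer.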